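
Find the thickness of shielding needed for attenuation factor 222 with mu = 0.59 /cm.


x = ln(factor) / mu
x = ln(222) / 0.59
x = 9.1571 cm

9.1571


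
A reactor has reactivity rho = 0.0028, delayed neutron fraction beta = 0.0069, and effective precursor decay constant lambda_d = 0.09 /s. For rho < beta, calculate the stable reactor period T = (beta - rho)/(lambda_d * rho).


T = (beta - rho) / (lambda_d * rho)
T = (0.0069 - 0.0028) / (0.09 * 0.0028)
T = 16.270 s

16.270


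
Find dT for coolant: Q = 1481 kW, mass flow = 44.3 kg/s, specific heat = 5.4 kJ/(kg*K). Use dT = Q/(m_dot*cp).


dT = Q / (m_dot * cp)
dT = 1481 / (44.3 * 5.4)
dT = 6.1910 C

6.1910


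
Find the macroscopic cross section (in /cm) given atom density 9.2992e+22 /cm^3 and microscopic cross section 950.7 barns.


Sigma = N * sigma_barns * 1e-24
Sigma = 9.2992e+22 * 950.7 * 1e-24
Sigma = 88.407 /cm

88.407


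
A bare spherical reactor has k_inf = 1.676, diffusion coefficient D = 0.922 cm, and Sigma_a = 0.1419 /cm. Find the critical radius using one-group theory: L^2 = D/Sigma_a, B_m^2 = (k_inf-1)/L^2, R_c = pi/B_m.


L^2 = D / Sigma_a = 0.922 / 0.1419 = 6.497533 cm^2
B_m^2 = (k_inf - 1) / L^2 = (1.676 - 1) / 6.497533 = 0.1040395 /cm^2
For a bare sphere: B_g = pi/R, so R_c = pi / sqrt(B_m^2)
R_c = pi / sqrt(0.1040395) = 9.7398 cm

9.7398


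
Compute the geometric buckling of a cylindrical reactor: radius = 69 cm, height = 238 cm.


B^2 = (2.405/R)^2 + (pi/H)^2
B^2 = (2.405/69)^2 + (pi/238)^2
B^2 = 0.0013891 /cm^2

0.0013891


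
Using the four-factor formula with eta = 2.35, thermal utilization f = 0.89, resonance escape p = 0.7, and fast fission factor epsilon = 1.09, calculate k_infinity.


k_inf = eta * f * p * epsilon
k_inf = 2.35 * 0.89 * 0.7 * 1.09
k_inf = 1.5958

1.5958


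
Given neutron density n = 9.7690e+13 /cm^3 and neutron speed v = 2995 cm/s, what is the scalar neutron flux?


phi = n * v
phi = 9.7690e+13 * 2995
phi = 2.9258e+17 /cm^2/s

2.9258e+17


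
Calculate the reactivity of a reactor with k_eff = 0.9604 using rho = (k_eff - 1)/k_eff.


rho = (k_eff - 1) / k_eff
rho = (0.9604 - 1) / 0.9604
rho = -0.041233

-0.041233


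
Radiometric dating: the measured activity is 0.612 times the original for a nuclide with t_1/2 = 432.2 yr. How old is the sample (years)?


lambda = ln(2) / t_half = ln(2) / 432.2 = 0.001603765 /yr
t = -ln(A/A0) / lambda
t = -ln(0.612) / 0.001603765
t = 306.17 yr

306.17


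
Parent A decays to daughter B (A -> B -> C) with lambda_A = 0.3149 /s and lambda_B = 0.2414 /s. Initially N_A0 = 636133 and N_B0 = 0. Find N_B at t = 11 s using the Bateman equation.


N_B(t) = lambda_A * N_A0 / (lambda_B - lambda_A) * [exp(-lambda_A*t) - exp(-lambda_B*t)]
exp(-0.3149*11) = 0.03130742; exp(-0.2414*11) = 0.07027072
N_B = 0.3149 * 636133 / (0.2414 - 0.3149) * (0.03130742 - 0.07027072)
N_B = 106191

106191


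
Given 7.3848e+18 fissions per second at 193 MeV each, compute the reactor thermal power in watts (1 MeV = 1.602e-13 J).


P = fission_rate * E_MeV * 1.602e-13
P = 7.3848e+18 * 193 * 1.602e-13
P = 2.2833e+08 W

2.2833e+08


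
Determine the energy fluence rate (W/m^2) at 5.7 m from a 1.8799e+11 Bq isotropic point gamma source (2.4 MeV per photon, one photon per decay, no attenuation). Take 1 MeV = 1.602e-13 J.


psi = A * E * 1.602e-13 / (4*pi*r^2)
psi = 1.8799e+11 * 2.4 * 1.602e-13 / (4*pi*5.7^2)
psi = 1.7703e-04 W/m^2

1.7703e-04


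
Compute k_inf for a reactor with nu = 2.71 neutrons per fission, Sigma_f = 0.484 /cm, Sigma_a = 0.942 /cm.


k_inf = nu * Sigma_f / Sigma_a
k_inf = 2.71 * 0.484 / 0.942
k_inf = 1.3924

1.3924


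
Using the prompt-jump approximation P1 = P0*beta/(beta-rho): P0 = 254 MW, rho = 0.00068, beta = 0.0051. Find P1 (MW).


P1/P0 = beta / (beta - rho)
P1/P0 = 0.0051 / (0.0051 - 0.00068) = 1.153846
P1 = 254 * 1.153846 = 293.08 MW

293.08


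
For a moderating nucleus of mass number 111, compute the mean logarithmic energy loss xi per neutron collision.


xi = 1 + (A-1)^2/(2A) * ln((A-1)/(A+1))
xi = 1 + (111-1)^2/(2*111) * ln((111-1)/(111 +1))
xi = 0.017910

0.017910


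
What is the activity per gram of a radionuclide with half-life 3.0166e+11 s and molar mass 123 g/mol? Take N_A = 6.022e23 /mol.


lambda = ln(2) / t_half = ln(2) / 3.0166e+11 = 2.297776e-12 /s
SA = lambda * N_A / M
SA = 2.297776e-12 * 6.022e23 / 123
SA = 1.1250e+10 Bq/g

1.1250e+10


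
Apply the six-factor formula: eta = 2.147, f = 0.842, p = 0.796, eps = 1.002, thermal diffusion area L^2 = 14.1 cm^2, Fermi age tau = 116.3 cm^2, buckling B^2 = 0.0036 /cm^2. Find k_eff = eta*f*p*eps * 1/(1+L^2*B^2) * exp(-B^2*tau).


k_inf = eta*f*p*eps = 2.147*0.842*0.796*1.002 = 1.441866
P_TNL = 1/(1 + L^2*B^2) = 1/(1 + 14.1*0.0036) = 0.9516921
P_FNL = exp(-B^2*tau) = exp(-0.0036*116.3) = 0.6579147
k_eff = k_inf * P_TNL * P_FNL = 1.441866 * 0.9516921 * 0.6579147
k_eff = 0.90280

0.90280


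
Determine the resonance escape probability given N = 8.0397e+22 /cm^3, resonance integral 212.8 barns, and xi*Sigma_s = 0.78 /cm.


p = exp(-N * I * 1e-24 / (xi*Sigma_s))
p = exp(-8.0397e+22 * 212.8 * 1e-24 / 0.78)
p = 2.9799e-10

2.9799e-10


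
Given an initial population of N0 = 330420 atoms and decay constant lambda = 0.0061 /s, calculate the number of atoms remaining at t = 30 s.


N = N0 * exp(-lambda * t)
N = 330420 * exp(-0.0061 * 30)
N = 275163

275163


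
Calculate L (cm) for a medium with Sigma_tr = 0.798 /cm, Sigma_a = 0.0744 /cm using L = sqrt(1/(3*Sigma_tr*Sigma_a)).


D = 1 / (3 * Sigma_tr) = 1 / (3 * 0.798) = 0.4177109 cm
L = sqrt(D / Sigma_a)
L = sqrt(0.4177109 / 0.0744)
L = 2.3695 cm

2.3695


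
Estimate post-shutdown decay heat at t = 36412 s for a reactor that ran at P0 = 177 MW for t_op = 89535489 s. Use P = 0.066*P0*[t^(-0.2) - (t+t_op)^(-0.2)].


P/P0 = 0.066 * [t^(-0.2) - (t + t_op)^(-0.2)]
P/P0 = 0.066 * [36412^(-0.2) - (36412 + 89535489)^(-0.2)]
P/P0 = 0.066 * [0.1223915 - 0.02567826] = 0.006383074
P = 177 * 0.006383074 = 1.1298 MW

1.1298


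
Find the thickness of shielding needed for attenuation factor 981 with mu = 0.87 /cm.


x = ln(factor) / mu
x = ln(981) / 0.87
x = 7.9179 cm

7.9179


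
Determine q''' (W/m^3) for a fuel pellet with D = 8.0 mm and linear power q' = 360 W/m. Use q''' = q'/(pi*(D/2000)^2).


r = D / 2 / 1000 = 8.0 / 2 / 1000 = 0.004 m
q''' = q' / (pi * r^2)
q''' = 360 / (pi * 0.004^2)
q''' = 7.1620e+06 W/m^3

7.1620e+06


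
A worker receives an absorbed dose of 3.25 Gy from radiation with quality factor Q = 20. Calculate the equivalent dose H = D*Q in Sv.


H = D * Q
H = 3.25 * 20
H = 65.000 Sv

65.000


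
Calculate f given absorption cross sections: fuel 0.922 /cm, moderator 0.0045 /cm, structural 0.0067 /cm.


f = Sigma_a_fuel / (Sigma_a_fuel + Sigma_a_mod + Sigma_a_other)
f = 0.922 / (0.922 + 0.0045 + 0.0067)
f = 0.98800

0.98800


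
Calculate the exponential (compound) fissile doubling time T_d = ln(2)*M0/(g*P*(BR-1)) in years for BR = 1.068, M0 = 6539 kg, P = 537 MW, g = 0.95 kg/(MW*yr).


Breeding gain G = BR - 1 = 1.068 - 1 = 0.068
Fissile production rate = g * P * G = 0.95 * 537 * 0.068 = 34.6902 kg/yr
T_d = ln(2) * M0 / (g * P * G)
T_d = ln(2) * 6539 / 34.6902 = 130.66 yr

130.66


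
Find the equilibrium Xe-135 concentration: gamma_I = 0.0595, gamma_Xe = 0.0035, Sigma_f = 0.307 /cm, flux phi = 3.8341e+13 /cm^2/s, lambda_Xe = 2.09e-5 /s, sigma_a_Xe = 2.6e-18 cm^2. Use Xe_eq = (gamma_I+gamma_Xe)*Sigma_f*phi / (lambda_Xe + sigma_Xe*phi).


Xe_eq = (gamma_I + gamma_Xe) * Sigma_f * phi / (lambda_Xe + sigma_Xe * phi)
Numerator = (0.0595 + 0.0035) * 0.307 * 3.8341e+13 = 7.415533e+11
Denominator = 2.09e-5 + 2.6e-18 * 3.8341e+13 = 1.205866e-04
Xe_eq = 7.415533e+11 / 1.205866e-04 = 6.1495e+15 /cm^3

6.1495e+15


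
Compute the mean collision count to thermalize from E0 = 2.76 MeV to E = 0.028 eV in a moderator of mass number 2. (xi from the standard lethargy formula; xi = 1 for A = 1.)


xi = 1 + (A-1)^2/(2A)*ln((A-1)/(A+1)) = 0.7253469 (for A = 2)
n = ln(E0/E) / xi
n = ln(2.76e6 / 0.028) / 0.7253469
n = ln(9.857143e+07) / 0.7253469 = 25.376

25.376


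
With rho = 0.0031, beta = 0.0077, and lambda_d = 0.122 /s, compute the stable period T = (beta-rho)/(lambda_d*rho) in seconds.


T = (beta - rho) / (lambda_d * rho)
T = (0.0077 - 0.0031) / (0.122 * 0.0031)
T = 12.163 s

12.163


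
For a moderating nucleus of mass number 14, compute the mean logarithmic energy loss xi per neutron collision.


xi = 1 + (A-1)^2/(2A) * ln((A-1)/(A+1))
xi = 1 + (14-1)^2/(2*14) * ln((14-1)/(14 +1))
xi = 0.13628

0.13628


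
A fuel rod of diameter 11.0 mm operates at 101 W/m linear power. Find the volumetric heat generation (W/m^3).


r = D / 2 / 1000 = 11.0 / 2 / 1000 = 0.0055 m
q''' = q' / (pi * r^2)
q''' = 101 / (pi * 0.0055^2)
q''' = 1.0628e+06 W/m^3

1.0628e+06


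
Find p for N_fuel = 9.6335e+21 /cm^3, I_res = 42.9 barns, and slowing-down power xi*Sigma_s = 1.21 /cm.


p = exp(-N * I * 1e-24 / (xi*Sigma_s))
p = exp(-9.6335e+21 * 42.9 * 1e-24 / 1.21)
p = 0.71067

0.71067


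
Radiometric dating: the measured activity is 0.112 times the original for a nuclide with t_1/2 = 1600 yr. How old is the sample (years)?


lambda = ln(2) / t_half = ln(2) / 1600 = 4.332170e-04 /yr
t = -ln(A/A0) / lambda
t = -ln(0.112) / 4.332170e-04
t = 5053.5 yr

5053.5


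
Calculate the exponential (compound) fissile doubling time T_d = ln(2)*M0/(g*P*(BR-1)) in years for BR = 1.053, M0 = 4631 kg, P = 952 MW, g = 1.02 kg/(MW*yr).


Breeding gain G = BR - 1 = 1.053 - 1 = 0.053
Fissile production rate = g * P * G = 1.02 * 952 * 0.053 = 51.46512 kg/yr
T_d = ln(2) * M0 / (g * P * G)
T_d = ln(2) * 4631 / 51.46512 = 62.372 yr

62.372


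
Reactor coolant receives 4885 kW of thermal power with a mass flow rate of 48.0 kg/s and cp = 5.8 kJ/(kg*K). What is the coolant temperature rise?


dT = Q / (m_dot * cp)
dT = 4885 / (48.0 * 5.8)
dT = 17.547 C

17.547


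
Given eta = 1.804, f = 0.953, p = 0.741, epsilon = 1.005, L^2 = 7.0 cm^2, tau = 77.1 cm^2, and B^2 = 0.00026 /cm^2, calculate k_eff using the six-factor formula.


k_inf = eta*f*p*eps = 1.804*0.953*0.741*1.005 = 1.280306
P_TNL = 1/(1 + L^2*B^2) = 1/(1 + 7.0*0.00026) = 0.9981833
P_FNL = exp(-B^2*tau) = exp(-0.00026*77.1) = 0.9801536
k_eff = k_inf * P_TNL * P_FNL = 1.280306 * 0.9981833 * 0.9801536
k_eff = 1.2526

1.2526


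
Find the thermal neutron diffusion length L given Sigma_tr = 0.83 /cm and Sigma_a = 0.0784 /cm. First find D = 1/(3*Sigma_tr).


D = 1 / (3 * Sigma_tr) = 1 / (3 * 0.83) = 0.4016064 cm
L = sqrt(D / Sigma_a)
L = sqrt(0.4016064 / 0.0784)
L = 2.2633 cm

2.2633


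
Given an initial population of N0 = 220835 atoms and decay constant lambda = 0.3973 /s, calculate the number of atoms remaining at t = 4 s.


N = N0 * exp(-lambda * t)
N = 220835 * exp(-0.3973 * 4)
N = 45070

45070


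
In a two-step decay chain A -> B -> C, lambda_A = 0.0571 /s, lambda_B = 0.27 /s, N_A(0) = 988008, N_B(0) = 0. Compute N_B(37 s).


N_B(t) = lambda_A * N_A0 / (lambda_B - lambda_A) * [exp(-lambda_A*t) - exp(-lambda_B*t)]
exp(-0.0571*37) = 0.1209111; exp(-0.27*37) = 4.585621e-05
N_B = 0.0571 * 988008 / (0.27 - 0.0571) * (0.1209111 - 4.585621e-05)
N_B = 32027

32027


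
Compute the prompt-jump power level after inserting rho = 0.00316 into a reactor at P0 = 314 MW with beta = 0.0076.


P1/P0 = beta / (beta - rho)
P1/P0 = 0.0076 / (0.0076 - 0.00316) = 1.711712
P1 = 314 * 1.711712 = 537.48 MW

537.48


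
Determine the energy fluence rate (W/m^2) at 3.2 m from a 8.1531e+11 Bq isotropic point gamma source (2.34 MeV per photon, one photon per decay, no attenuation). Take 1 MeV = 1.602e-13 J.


psi = A * E * 1.602e-13 / (4*pi*r^2)
psi = 8.1531e+11 * 2.34 * 1.602e-13 / (4*pi*3.2^2)
psi = 0.0023752 W/m^2

0.0023752


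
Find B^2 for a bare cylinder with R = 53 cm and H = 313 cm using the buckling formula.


B^2 = (2.405/R)^2 + (pi/H)^2
B^2 = (2.405/53)^2 + (pi/313)^2
B^2 = 0.0021598 /cm^2

0.0021598


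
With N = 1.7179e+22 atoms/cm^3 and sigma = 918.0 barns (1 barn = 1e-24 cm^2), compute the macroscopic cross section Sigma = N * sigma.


Sigma = N * sigma_barns * 1e-24
Sigma = 1.7179e+22 * 918.0 * 1e-24
Sigma = 15.770 /cm

15.770


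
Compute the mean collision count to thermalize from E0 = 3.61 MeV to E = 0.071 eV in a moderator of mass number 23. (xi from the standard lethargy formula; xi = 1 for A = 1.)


xi = 1 + (A-1)^2/(2A)*ln((A-1)/(A+1)) = 0.08448899 (for A = 23)
n = ln(E0/E) / xi
n = ln(3.61e6 / 0.071) / 0.08448899
n = ln(5.084507e+07) / 0.08448899 = 210.02

210.02


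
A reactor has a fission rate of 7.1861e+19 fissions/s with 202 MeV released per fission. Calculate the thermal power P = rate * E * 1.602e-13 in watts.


P = fission_rate * E_MeV * 1.602e-13
P = 7.1861e+19 * 202 * 1.602e-13
P = 2.3255e+09 W

2.3255e+09


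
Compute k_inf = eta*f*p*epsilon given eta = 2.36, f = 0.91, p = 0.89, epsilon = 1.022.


k_inf = eta * f * p * epsilon
k_inf = 2.36 * 0.91 * 0.89 * 1.022
k_inf = 1.9534

1.9534


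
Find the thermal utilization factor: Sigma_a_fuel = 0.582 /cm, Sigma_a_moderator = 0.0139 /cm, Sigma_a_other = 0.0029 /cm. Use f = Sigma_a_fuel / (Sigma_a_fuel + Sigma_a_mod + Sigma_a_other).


f = Sigma_a_fuel / (Sigma_a_fuel + Sigma_a_mod + Sigma_a_other)
f = 0.582 / (0.582 + 0.0139 + 0.0029)
f = 0.97194

0.97194


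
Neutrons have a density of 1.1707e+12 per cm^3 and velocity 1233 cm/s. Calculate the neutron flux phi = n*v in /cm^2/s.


phi = n * v
phi = 1.1707e+12 * 1233
phi = 1.4435e+15 /cm^2/s

1.4435e+15


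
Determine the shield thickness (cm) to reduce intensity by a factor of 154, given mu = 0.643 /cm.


x = ln(factor) / mu
x = ln(154) / 0.643
x = 7.8335 cm

7.8335


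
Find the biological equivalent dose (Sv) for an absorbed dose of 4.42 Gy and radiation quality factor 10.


H = D * Q
H = 4.42 * 10
H = 44.200 Sv

44.200


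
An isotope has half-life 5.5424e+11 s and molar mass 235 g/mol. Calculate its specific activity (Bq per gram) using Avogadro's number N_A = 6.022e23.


lambda = ln(2) / t_half = ln(2) / 5.5424e+11 = 1.250626e-12 /s
SA = lambda * N_A / M
SA = 1.250626e-12 * 6.022e23 / 235
SA = 3.2048e+09 Bq/g

3.2048e+09


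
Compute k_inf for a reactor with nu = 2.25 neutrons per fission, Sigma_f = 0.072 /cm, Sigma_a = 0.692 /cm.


k_inf = nu * Sigma_f / Sigma_a
k_inf = 2.25 * 0.072 / 0.692
k_inf = 0.23410

0.23410


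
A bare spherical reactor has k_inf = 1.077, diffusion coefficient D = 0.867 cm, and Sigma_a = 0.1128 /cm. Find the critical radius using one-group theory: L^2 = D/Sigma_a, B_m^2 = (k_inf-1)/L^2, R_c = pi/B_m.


L^2 = D / Sigma_a = 0.867 / 0.1128 = 7.686170 cm^2
B_m^2 = (k_inf - 1) / L^2 = (1.077 - 1) / 7.686170 = 0.01001799 /cm^2
For a bare sphere: B_g = pi/R, so R_c = pi / sqrt(B_m^2)
R_c = pi / sqrt(0.01001799) = 31.388 cm

31.388


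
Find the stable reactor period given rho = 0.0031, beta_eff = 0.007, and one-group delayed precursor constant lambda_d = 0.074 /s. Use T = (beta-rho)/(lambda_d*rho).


T = (beta - rho) / (lambda_d * rho)
T = (0.007 - 0.0031) / (0.074 * 0.0031)
T = 17.001 s

17.001


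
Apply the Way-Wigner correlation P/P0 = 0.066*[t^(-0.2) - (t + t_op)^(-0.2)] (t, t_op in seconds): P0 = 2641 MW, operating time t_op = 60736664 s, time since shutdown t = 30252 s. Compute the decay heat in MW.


P/P0 = 0.066 * [t^(-0.2) - (t + t_op)^(-0.2)]
P/P0 = 0.066 * [30252^(-0.2) - (30252 + 60736664)^(-0.2)]
P/P0 = 0.066 * [0.1270133 - 0.02775023] = 0.006551363
P = 2641 * 0.006551363 = 17.302 MW

17.302


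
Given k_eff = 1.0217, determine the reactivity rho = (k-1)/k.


rho = (k_eff - 1) / k_eff
rho = (1.0217 - 1) / 1.0217
rho = 0.021239

0.021239


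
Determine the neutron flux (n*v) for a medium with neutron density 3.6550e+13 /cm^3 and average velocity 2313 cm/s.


phi = n * v
phi = 3.6550e+13 * 2313
phi = 8.4540e+16 /cm^2/s

8.4540e+16


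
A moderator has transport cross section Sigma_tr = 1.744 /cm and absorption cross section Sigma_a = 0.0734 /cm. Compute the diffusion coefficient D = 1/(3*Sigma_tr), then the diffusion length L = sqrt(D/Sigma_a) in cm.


D = 1 / (3 * Sigma_tr) = 1 / (3 * 1.744) = 0.1911315 cm
L = sqrt(D / Sigma_a)
L = sqrt(0.1911315 / 0.0734)
L = 1.6137 cm

1.6137


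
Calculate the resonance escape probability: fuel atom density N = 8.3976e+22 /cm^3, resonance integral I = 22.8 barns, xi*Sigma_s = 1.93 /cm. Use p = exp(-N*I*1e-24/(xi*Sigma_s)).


p = exp(-N * I * 1e-24 / (xi*Sigma_s))
p = exp(-8.3976e+22 * 22.8 * 1e-24 / 1.93)
p = 0.37082

0.37082


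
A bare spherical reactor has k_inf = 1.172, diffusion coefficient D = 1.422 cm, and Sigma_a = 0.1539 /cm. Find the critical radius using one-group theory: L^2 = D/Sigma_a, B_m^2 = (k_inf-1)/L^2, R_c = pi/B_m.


L^2 = D / Sigma_a = 1.422 / 0.1539 = 9.239766 cm^2
B_m^2 = (k_inf - 1) / L^2 = (1.172 - 1) / 9.239766 = 0.01861519 /cm^2
For a bare sphere: B_g = pi/R, so R_c = pi / sqrt(B_m^2)
R_c = pi / sqrt(0.01861519) = 23.026 cm

23.026


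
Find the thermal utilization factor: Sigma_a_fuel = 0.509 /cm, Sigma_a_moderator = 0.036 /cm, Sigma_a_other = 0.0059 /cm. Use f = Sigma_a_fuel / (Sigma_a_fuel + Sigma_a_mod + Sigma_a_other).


f = Sigma_a_fuel / (Sigma_a_fuel + Sigma_a_mod + Sigma_a_other)
f = 0.509 / (0.509 + 0.036 + 0.0059)
f = 0.92394

0.92394


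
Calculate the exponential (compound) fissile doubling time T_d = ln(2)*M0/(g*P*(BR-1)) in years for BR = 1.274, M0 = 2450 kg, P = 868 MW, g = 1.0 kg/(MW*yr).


Breeding gain G = BR - 1 = 1.274 - 1 = 0.274
Fissile production rate = g * P * G = 1.0 * 868 * 0.274 = 237.832 kg/yr
T_d = ln(2) * M0 / (g * P * G)
T_d = ln(2) * 2450 / 237.832 = 7.1404 yr

7.1404


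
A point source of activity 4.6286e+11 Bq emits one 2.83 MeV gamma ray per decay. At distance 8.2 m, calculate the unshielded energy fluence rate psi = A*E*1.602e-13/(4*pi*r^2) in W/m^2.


psi = A * E * 1.602e-13 / (4*pi*r^2)
psi = 4.6286e+11 * 2.83 * 1.602e-13 / (4*pi*8.2^2)
psi = 2.4835e-04 W/m^2

2.4835e-04


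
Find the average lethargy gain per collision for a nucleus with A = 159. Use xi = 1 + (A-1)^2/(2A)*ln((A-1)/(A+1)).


xi = 1 + (A-1)^2/(2A) * ln((A-1)/(A+1))
xi = 1 + (159-1)^2/(2*159) * ln((159-1)/(159 +1))
xi = 0.012526

0.012526


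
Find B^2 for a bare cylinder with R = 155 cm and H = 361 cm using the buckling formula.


B^2 = (2.405/R)^2 + (pi/H)^2
B^2 = (2.405/155)^2 + (pi/361)^2
B^2 = 3.1648e-04 /cm^2

3.1648e-04


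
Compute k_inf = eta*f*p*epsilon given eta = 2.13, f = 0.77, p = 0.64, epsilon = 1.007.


k_inf = eta * f * p * epsilon
k_inf = 2.13 * 0.77 * 0.64 * 1.007
k_inf = 1.0570

1.0570


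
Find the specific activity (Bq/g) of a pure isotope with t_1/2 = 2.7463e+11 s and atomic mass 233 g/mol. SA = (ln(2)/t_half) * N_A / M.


lambda = ln(2) / t_half = ln(2) / 2.7463e+11 = 2.523931e-12 /s
SA = lambda * N_A / M
SA = 2.523931e-12 * 6.022e23 / 233
SA = 6.5232e+09 Bq/g

6.5232e+09


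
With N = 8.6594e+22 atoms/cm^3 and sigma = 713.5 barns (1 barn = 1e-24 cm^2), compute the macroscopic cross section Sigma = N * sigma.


Sigma = N * sigma_barns * 1e-24
Sigma = 8.6594e+22 * 713.5 * 1e-24
Sigma = 61.785 /cm

61.785


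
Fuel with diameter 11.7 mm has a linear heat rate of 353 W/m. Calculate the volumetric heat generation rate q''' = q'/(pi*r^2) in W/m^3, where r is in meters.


r = D / 2 / 1000 = 11.7 / 2 / 1000 = 0.00585 m
q''' = q' / (pi * r^2)
q''' = 353 / (pi * 0.00585^2)
q''' = 3.2833e+06 W/m^3

3.2833e+06


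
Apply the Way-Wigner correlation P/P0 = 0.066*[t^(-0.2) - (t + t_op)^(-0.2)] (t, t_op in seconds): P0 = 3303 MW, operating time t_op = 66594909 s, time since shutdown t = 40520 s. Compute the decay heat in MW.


P/P0 = 0.066 * [t^(-0.2) - (t + t_op)^(-0.2)]
P/P0 = 0.066 * [40520^(-0.2) - (40520 + 66594909)^(-0.2)]
P/P0 = 0.066 * [0.1198026 - 0.02724325] = 0.006108917
P = 3303 * 0.006108917 = 20.178 MW

20.178


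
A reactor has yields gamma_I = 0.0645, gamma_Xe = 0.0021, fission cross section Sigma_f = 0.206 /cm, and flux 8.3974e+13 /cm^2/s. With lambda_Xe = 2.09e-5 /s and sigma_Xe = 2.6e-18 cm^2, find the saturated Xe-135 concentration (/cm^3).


Xe_eq = (gamma_I + gamma_Xe) * Sigma_f * phi / (lambda_Xe + sigma_Xe * phi)
Numerator = (0.0645 + 0.0021) * 0.206 * 8.3974e+13 = 1.152090e+12
Denominator = 2.09e-5 + 2.6e-18 * 8.3974e+13 = 2.392324e-04
Xe_eq = 1.152090e+12 / 2.392324e-04 = 4.8158e+15 /cm^3

4.8158e+15


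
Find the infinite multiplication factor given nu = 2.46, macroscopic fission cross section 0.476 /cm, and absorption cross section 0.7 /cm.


k_inf = nu * Sigma_f / Sigma_a
k_inf = 2.46 * 0.476 / 0.7
k_inf = 1.6728

1.6728


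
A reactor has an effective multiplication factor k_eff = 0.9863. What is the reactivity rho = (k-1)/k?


rho = (k_eff - 1) / k_eff
rho = (0.9863 - 1) / 0.9863
rho = -0.013890

-0.013890


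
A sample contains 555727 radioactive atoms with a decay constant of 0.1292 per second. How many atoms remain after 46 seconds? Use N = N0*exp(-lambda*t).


N = N0 * exp(-lambda * t)
N = 555727 * exp(-0.1292 * 46)
N = 1458.0

1458.0


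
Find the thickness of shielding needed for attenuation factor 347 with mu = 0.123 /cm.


x = ln(factor) / mu
x = ln(347) / 0.123
x = 47.555 cm

47.555


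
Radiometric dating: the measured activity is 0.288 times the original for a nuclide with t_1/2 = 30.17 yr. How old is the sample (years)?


lambda = ln(2) / t_half = ln(2) / 30.17 = 0.02297472 /yr
t = -ln(A/A0) / lambda
t = -ln(0.288) / 0.02297472
t = 54.181 yr

54.181


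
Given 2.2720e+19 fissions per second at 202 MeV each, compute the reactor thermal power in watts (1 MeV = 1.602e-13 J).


P = fission_rate * E_MeV * 1.602e-13
P = 2.2720e+19 * 202 * 1.602e-13
P = 7.3523e+08 W

7.3523e+08


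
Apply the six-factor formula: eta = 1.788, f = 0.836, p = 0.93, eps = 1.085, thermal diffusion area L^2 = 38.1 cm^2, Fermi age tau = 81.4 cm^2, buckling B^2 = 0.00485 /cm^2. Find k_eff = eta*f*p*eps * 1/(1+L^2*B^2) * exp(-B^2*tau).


k_inf = eta*f*p*eps = 1.788*0.836*0.93*1.085 = 1.508296
P_TNL = 1/(1 + L^2*B^2) = 1/(1 + 38.1*0.00485) = 0.8440350
P_FNL = exp(-B^2*tau) = exp(-0.00485*81.4) = 0.6738215
k_eff = k_inf * P_TNL * P_FNL = 1.508296 * 0.8440350 * 0.6738215
k_eff = 0.85781

0.85781


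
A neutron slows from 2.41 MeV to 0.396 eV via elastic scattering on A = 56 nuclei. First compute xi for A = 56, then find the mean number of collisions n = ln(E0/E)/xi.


xi = 1 + (A-1)^2/(2A)*ln((A-1)/(A+1)) = 0.03529286 (for A = 56)
n = ln(E0/E) / xi
n = ln(2.41e6 / 0.396) / 0.03529286
n = ln(6.085859e+06) / 0.03529286 = 442.62

442.62


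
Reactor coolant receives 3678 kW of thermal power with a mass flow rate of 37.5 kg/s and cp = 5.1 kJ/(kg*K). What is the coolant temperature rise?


dT = Q / (m_dot * cp)
dT = 3678 / (37.5 * 5.1)
dT = 19.231 C

19.231


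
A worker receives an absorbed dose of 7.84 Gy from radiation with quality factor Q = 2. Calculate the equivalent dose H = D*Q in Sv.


H = D * Q
H = 7.84 * 2
H = 15.680 Sv

15.680


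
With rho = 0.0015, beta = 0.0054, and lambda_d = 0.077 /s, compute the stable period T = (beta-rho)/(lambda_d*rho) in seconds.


T = (beta - rho) / (lambda_d * rho)
T = (0.0054 - 0.0015) / (0.077 * 0.0015)
T = 33.766 s

33.766


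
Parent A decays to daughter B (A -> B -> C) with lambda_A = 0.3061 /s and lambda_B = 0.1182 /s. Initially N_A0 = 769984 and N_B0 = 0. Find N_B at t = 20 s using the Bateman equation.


N_B(t) = lambda_A * N_A0 / (lambda_B - lambda_A) * [exp(-lambda_A*t) - exp(-lambda_B*t)]
exp(-0.3061*20) = 0.002194063; exp(-0.1182*20) = 0.09404330
N_B = 0.3061 * 769984 / (0.1182 - 0.3061) * (0.002194063 - 0.09404330)
N_B = 115211

115211


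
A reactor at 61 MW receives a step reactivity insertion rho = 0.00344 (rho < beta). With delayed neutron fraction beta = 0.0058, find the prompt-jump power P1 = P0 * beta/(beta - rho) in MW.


P1/P0 = beta / (beta - rho)
P1/P0 = 0.0058 / (0.0058 - 0.00344) = 2.457627
P1 = 61 * 2.457627 = 149.92 MW

149.92


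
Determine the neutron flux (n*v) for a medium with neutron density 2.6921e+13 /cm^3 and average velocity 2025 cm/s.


phi = n * v
phi = 2.6921e+13 * 2025
phi = 5.4515e+16 /cm^2/s

5.4515e+16


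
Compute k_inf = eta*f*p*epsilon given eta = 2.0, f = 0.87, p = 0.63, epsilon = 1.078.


k_inf = eta * f * p * epsilon
k_inf = 2.0 * 0.87 * 0.63 * 1.078
k_inf = 1.1817

1.1817


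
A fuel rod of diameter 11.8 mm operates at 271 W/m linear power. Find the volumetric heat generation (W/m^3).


r = D / 2 / 1000 = 11.8 / 2 / 1000 = 0.0059 m
q''' = q' / (pi * r^2)
q''' = 271 / (pi * 0.0059^2)
q''' = 2.4781e+06 W/m^3

2.4781e+06


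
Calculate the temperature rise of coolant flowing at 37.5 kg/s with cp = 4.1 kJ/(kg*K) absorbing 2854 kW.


dT = Q / (m_dot * cp)
dT = 2854 / (37.5 * 4.1)
dT = 18.563 C

18.563


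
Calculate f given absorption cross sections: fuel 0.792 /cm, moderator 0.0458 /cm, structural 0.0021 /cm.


f = Sigma_a_fuel / (Sigma_a_fuel + Sigma_a_mod + Sigma_a_other)
f = 0.792 / (0.792 + 0.0458 + 0.0021)
f = 0.94297

0.94297


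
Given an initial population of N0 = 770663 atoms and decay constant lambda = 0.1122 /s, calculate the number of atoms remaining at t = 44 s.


N = N0 * exp(-lambda * t)
N = 770663 * exp(-0.1122 * 44)
N = 5531.5

5531.5


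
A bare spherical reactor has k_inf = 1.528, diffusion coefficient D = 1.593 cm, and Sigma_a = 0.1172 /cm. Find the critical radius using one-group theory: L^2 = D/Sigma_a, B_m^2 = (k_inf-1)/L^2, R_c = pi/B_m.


L^2 = D / Sigma_a = 1.593 / 0.1172 = 13.59215 cm^2
B_m^2 = (k_inf - 1) / L^2 = (1.528 - 1) / 13.59215 = 0.03884595 /cm^2
For a bare sphere: B_g = pi/R, so R_c = pi / sqrt(B_m^2)
R_c = pi / sqrt(0.03884595) = 15.940 cm

15.940


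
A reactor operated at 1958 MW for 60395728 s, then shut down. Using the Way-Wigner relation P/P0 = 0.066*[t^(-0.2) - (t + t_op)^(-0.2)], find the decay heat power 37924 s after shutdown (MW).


P/P0 = 0.066 * [t^(-0.2) - (t + t_op)^(-0.2)]
P/P0 = 0.066 * [37924^(-0.2) - (37924 + 60395728)^(-0.2)]
P/P0 = 0.066 * [0.1213996 - 0.02778077] = 0.006178843
P = 1958 * 0.006178843 = 12.098 MW

12.098


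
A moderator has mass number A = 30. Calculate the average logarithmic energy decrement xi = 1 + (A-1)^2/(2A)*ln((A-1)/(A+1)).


xi = 1 + (A-1)^2/(2A) * ln((A-1)/(A+1))
xi = 1 + (30-1)^2/(2*30) * ln((30-1)/(30 +1))
xi = 0.065209

0.065209


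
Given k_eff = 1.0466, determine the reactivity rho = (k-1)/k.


rho = (k_eff - 1) / k_eff
rho = (1.0466 - 1) / 1.0466
rho = 0.044525

0.044525


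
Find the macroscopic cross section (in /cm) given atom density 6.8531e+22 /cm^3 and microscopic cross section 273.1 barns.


Sigma = N * sigma_barns * 1e-24
Sigma = 6.8531e+22 * 273.1 * 1e-24
Sigma = 18.716 /cm

18.716


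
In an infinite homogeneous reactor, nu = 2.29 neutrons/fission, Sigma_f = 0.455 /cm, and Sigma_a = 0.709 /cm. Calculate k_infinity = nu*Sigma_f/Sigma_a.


k_inf = nu * Sigma_f / Sigma_a
k_inf = 2.29 * 0.455 / 0.709
k_inf = 1.4696

1.4696


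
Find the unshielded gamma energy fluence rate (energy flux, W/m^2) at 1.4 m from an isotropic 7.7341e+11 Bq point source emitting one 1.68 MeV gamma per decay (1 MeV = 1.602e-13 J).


psi = A * E * 1.602e-13 / (4*pi*r^2)
psi = 7.7341e+11 * 1.68 * 1.602e-13 / (4*pi*1.4^2)
psi = 0.0084511 W/m^2

0.0084511


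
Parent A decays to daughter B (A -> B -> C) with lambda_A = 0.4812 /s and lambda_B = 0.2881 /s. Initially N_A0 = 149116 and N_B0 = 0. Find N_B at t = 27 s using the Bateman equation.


N_B(t) = lambda_A * N_A0 / (lambda_B - lambda_A) * [exp(-lambda_A*t) - exp(-lambda_B*t)]
exp(-0.4812*27) = 2.277573e-06; exp(-0.2881*27) = 4.185559e-04
N_B = 0.4812 * 149116 / (0.2881 - 0.4812) * (2.277573e-06 - 4.185559e-04)
N_B = 154.69

154.69


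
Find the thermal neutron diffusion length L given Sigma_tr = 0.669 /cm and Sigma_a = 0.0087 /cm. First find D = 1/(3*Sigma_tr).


D = 1 / (3 * Sigma_tr) = 1 / (3 * 0.669) = 0.4982561 cm
L = sqrt(D / Sigma_a)
L = sqrt(0.4982561 / 0.0087)
L = 7.5677 cm

7.5677


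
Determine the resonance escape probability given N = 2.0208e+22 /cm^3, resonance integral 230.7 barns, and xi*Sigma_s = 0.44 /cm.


p = exp(-N * I * 1e-24 / (xi*Sigma_s))
p = exp(-2.0208e+22 * 230.7 * 1e-24 / 0.44)
p = 2.5030e-05

2.5030e-05


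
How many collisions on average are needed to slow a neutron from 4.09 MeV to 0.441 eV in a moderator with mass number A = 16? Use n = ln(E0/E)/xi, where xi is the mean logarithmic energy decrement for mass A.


xi = 1 + (A-1)^2/(2A)*ln((A-1)/(A+1)) = 0.1199467 (for A = 16)
n = ln(E0/E) / xi
n = ln(4.09e6 / 0.441) / 0.1199467
n = ln(9.274376e+06) / 0.1199467 = 133.75

133.75


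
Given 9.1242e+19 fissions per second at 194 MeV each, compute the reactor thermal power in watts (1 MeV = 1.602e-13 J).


P = fission_rate * E_MeV * 1.602e-13
P = 9.1242e+19 * 194 * 1.602e-13
P = 2.8357e+09 W

2.8357e+09


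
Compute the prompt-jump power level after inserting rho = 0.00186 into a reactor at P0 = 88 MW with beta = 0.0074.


P1/P0 = beta / (beta - rho)
P1/P0 = 0.0074 / (0.0074 - 0.00186) = 1.335740
P1 = 88 * 1.335740 = 117.55 MW

117.55


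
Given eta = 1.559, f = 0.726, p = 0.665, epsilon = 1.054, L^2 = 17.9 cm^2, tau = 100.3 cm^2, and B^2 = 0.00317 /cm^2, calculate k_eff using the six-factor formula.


k_inf = eta*f*p*eps = 1.559*0.726*0.665*1.054 = 0.7933138
P_TNL = 1/(1 + L^2*B^2) = 1/(1 + 17.9*0.00317) = 0.9463039
P_FNL = exp(-B^2*tau) = exp(-0.00317*100.3) = 0.7276384
k_eff = k_inf * P_TNL * P_FNL = 0.7933138 * 0.9463039 * 0.7276384
k_eff = 0.54625

0.54625


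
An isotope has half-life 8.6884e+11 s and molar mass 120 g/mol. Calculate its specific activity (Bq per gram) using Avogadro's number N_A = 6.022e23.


lambda = ln(2) / t_half = ln(2) / 8.6884e+11 = 7.977846e-13 /s
SA = lambda * N_A / M
SA = 7.977846e-13 * 6.022e23 / 120
SA = 4.0035e+09 Bq/g

4.0035e+09


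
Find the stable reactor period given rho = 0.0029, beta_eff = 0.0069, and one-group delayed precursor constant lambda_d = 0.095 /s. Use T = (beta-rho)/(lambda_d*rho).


T = (beta - rho) / (lambda_d * rho)
T = (0.0069 - 0.0029) / (0.095 * 0.0029)
T = 14.519 s

14.519


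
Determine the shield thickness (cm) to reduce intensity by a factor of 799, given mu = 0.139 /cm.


x = ln(factor) / mu
x = ln(799) / 0.139
x = 48.082 cm

48.082


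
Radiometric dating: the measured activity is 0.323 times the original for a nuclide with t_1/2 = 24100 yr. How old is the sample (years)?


lambda = ln(2) / t_half = ln(2) / 24100 = 2.876129e-05 /yr
t = -ln(A/A0) / lambda
t = -ln(0.323) / 2.876129e-05
t = 39292 yr

39292


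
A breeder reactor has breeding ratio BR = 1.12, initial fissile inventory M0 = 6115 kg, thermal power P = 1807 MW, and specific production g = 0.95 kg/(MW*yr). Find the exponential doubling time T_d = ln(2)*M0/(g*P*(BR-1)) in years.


Breeding gain G = BR - 1 = 1.12 - 1 = 0.12
Fissile production rate = g * P * G = 0.95 * 1807 * 0.12 = 205.998 kg/yr
T_d = ln(2) * M0 / (g * P * G)
T_d = ln(2) * 6115 / 205.998 = 20.576 yr

20.576


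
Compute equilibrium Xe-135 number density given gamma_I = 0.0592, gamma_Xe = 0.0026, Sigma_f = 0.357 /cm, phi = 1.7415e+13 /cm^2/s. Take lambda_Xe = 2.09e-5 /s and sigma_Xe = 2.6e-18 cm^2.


Xe_eq = (gamma_I + gamma_Xe) * Sigma_f * phi / (lambda_Xe + sigma_Xe * phi)
Numerator = (0.0592 + 0.0026) * 0.357 * 1.7415e+13 = 3.842202e+11
Denominator = 2.09e-5 + 2.6e-18 * 1.7415e+13 = 6.617900e-05
Xe_eq = 3.842202e+11 / 6.617900e-05 = 5.8058e+15 /cm^3

5.8058e+15


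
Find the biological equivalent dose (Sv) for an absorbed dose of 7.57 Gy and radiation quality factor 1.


H = D * Q
H = 7.57 * 1
H = 7.5700 Sv

7.5700


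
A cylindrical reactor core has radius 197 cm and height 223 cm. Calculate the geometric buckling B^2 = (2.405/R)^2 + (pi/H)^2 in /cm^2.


B^2 = (2.405/R)^2 + (pi/H)^2
B^2 = (2.405/197)^2 + (pi/223)^2
B^2 = 3.4751e-04 /cm^2

3.4751e-04


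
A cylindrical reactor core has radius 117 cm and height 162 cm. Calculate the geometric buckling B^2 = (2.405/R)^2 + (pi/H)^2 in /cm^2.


B^2 = (2.405/R)^2 + (pi/H)^2
B^2 = (2.405/117)^2 + (pi/162)^2
B^2 = 7.9860e-04 /cm^2

7.9860e-04


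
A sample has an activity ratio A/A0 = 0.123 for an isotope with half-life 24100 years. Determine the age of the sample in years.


lambda = ln(2) / t_half = ln(2) / 24100 = 2.876129e-05 /yr
t = -ln(A/A0) / lambda
t = -ln(0.123) / 2.876129e-05
t = 72861 yr

72861


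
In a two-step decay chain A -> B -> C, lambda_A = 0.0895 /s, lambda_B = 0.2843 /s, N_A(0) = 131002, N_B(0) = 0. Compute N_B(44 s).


N_B(t) = lambda_A * N_A0 / (lambda_B - lambda_A) * [exp(-lambda_A*t) - exp(-lambda_B*t)]
exp(-0.0895*44) = 0.01948715; exp(-0.2843*44) = 3.692525e-06
N_B = 0.0895 * 131002 / (0.2843 - 0.0895) * (0.01948715 - 3.692525e-06)
N_B = 1172.7

1172.7


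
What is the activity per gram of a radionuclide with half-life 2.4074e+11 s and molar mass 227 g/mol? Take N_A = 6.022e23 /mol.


lambda = ln(2) / t_half = ln(2) / 2.4074e+11 = 2.879236e-12 /s
SA = lambda * N_A / M
SA = 2.879236e-12 * 6.022e23 / 227
SA = 7.6382e+09 Bq/g

7.6382e+09


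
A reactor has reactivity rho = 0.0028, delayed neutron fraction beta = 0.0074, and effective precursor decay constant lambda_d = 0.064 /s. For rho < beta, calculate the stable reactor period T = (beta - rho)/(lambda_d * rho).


T = (beta - rho) / (lambda_d * rho)
T = (0.0074 - 0.0028) / (0.064 * 0.0028)
T = 25.670 s

25.670


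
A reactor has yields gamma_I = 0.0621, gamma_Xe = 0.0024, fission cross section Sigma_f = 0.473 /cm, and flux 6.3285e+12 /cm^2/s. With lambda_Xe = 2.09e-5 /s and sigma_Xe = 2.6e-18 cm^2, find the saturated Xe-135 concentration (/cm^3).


Xe_eq = (gamma_I + gamma_Xe) * Sigma_f * phi / (lambda_Xe + sigma_Xe * phi)
Numerator = (0.0621 + 0.0024) * 0.473 * 6.3285e+12 = 1.930730e+11
Denominator = 2.09e-5 + 2.6e-18 * 6.3285e+12 = 3.735410e-05
Xe_eq = 1.930730e+11 / 3.735410e-05 = 5.1687e+15 /cm^3

5.1687e+15


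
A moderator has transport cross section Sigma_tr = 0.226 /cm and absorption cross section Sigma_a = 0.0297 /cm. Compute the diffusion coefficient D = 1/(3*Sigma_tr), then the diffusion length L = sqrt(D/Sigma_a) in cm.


D = 1 / (3 * Sigma_tr) = 1 / (3 * 0.226) = 1.474926 cm
L = sqrt(D / Sigma_a)
L = sqrt(1.474926 / 0.0297)
L = 7.0470 cm

7.0470


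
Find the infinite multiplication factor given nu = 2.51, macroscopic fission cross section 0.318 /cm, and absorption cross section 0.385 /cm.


k_inf = nu * Sigma_f / Sigma_a
k_inf = 2.51 * 0.318 / 0.385
k_inf = 2.0732

2.0732


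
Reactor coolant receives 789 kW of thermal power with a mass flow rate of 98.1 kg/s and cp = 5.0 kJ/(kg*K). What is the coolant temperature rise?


dT = Q / (m_dot * cp)
dT = 789 / (98.1 * 5.0)
dT = 1.6086 C

1.6086


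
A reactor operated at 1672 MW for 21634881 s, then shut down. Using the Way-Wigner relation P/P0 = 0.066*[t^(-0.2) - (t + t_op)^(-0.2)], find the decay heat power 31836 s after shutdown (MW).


P/P0 = 0.066 * [t^(-0.2) - (t + t_op)^(-0.2)]
P/P0 = 0.066 * [31836^(-0.2) - (31836 + 21634881)^(-0.2)]
P/P0 = 0.066 * [0.1257235 - 0.03410683] = 0.006046700
P = 1672 * 0.006046700 = 10.110 MW

10.110


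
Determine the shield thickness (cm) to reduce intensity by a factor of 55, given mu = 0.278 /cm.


x = ln(factor) / mu
x = ln(55) / 0.278
x = 14.415 cm

14.415


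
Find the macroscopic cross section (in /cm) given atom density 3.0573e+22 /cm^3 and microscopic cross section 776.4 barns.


Sigma = N * sigma_barns * 1e-24
Sigma = 3.0573e+22 * 776.4 * 1e-24
Sigma = 23.737 /cm

23.737


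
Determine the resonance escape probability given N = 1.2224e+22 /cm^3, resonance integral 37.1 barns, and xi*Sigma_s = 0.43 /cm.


p = exp(-N * I * 1e-24 / (xi*Sigma_s))
p = exp(-1.2224e+22 * 37.1 * 1e-24 / 0.43)
p = 0.34831

0.34831


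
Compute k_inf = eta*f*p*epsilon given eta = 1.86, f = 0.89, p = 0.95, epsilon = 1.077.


k_inf = eta * f * p * epsilon
k_inf = 1.86 * 0.89 * 0.95 * 1.077
k_inf = 1.6937

1.6937


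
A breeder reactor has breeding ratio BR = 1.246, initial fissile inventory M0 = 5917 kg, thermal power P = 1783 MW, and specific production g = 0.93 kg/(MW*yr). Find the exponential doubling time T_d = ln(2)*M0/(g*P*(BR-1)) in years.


Breeding gain G = BR - 1 = 1.246 - 1 = 0.246
Fissile production rate = g * P * G = 0.93 * 1783 * 0.246 = 407.91474 kg/yr
T_d = ln(2) * M0 / (g * P * G)
T_d = ln(2) * 5917 / 407.91474 = 10.054 yr

10.054


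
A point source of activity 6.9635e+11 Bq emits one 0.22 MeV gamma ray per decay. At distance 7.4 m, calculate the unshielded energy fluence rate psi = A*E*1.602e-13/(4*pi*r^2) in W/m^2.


psi = A * E * 1.602e-13 / (4*pi*r^2)
psi = 6.9635e+11 * 0.22 * 1.602e-13 / (4*pi*7.4^2)
psi = 3.5665e-05 W/m^2

3.5665e-05


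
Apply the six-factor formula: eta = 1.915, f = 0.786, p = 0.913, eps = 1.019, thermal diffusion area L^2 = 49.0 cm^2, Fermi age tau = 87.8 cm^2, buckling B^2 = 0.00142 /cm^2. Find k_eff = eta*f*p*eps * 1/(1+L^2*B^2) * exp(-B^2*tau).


k_inf = eta*f*p*eps = 1.915*0.786*0.913*1.019 = 1.400349
P_TNL = 1/(1 + L^2*B^2) = 1/(1 + 49.0*0.00142) = 0.9349464
P_FNL = exp(-B^2*tau) = exp(-0.00142*87.8) = 0.8827829
k_eff = k_inf * P_TNL * P_FNL = 1.400349 * 0.9349464 * 0.8827829
k_eff = 1.1558

1.1558


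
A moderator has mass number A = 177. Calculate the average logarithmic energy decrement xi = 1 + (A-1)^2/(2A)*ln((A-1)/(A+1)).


xi = 1 + (A-1)^2/(2A) * ln((A-1)/(A+1))
xi = 1 + (177-1)^2/(2*177) * ln((177-1)/(177 +1))
xi = 0.011257

0.011257


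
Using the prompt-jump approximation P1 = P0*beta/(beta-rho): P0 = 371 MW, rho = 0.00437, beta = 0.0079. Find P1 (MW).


P1/P0 = beta / (beta - rho)
P1/P0 = 0.0079 / (0.0079 - 0.00437) = 2.237960
P1 = 371 * 2.237960 = 830.28 MW

830.28


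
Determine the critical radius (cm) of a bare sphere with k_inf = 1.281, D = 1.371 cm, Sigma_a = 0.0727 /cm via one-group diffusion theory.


L^2 = D / Sigma_a = 1.371 / 0.0727 = 18.85832 cm^2
B_m^2 = (k_inf - 1) / L^2 = (1.281 - 1) / 18.85832 = 0.01490058 /cm^2
For a bare sphere: B_g = pi/R, so R_c = pi / sqrt(B_m^2)
R_c = pi / sqrt(0.01490058) = 25.736 cm

25.736


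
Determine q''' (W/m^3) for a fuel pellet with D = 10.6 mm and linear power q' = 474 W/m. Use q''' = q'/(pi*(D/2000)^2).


r = D / 2 / 1000 = 10.6 / 2 / 1000 = 0.0053 m
q''' = q' / (pi * r^2)
q''' = 474 / (pi * 0.0053^2)
q''' = 5.3713e+06 W/m^3

5.3713e+06


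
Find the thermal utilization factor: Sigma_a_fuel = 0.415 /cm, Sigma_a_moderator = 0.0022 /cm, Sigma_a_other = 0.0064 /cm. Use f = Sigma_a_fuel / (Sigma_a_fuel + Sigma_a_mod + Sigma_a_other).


f = Sigma_a_fuel / (Sigma_a_fuel + Sigma_a_mod + Sigma_a_other)
f = 0.415 / (0.415 + 0.0022 + 0.0064)
f = 0.97970

0.97970


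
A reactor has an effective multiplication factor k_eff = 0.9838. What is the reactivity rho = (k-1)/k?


rho = (k_eff - 1) / k_eff
rho = (0.9838 - 1) / 0.9838
rho = -0.016467

-0.016467


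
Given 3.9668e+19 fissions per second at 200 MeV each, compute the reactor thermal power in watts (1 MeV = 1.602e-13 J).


P = fission_rate * E_MeV * 1.602e-13
P = 3.9668e+19 * 200 * 1.602e-13
P = 1.2710e+09 W

1.2710e+09


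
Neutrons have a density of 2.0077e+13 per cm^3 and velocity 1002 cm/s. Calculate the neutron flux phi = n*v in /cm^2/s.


phi = n * v
phi = 2.0077e+13 * 1002
phi = 2.0117e+16 /cm^2/s

2.0117e+16


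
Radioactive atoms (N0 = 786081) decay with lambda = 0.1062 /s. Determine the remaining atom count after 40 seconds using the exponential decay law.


N = N0 * exp(-lambda * t)
N = 786081 * exp(-0.1062 * 40)
N = 11235

11235


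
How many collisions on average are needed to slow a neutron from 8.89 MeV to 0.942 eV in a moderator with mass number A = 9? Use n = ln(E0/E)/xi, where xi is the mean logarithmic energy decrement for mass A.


xi = 1 + (A-1)^2/(2A)*ln((A-1)/(A+1)) = 0.2066007 (for A = 9)
n = ln(E0/E) / xi
n = ln(8.89e6 / 0.942) / 0.2066007
n = ln(9.437367e+06) / 0.2066007 = 77.735

77.735
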